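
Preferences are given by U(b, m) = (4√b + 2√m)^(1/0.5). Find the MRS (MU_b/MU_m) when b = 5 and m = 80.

MRS = 8

For CES with ρ = 0.5, MRS = (4/2)·√(m/b).
At (5, 80): MRS = 8.
So at (5, 80) the consumer would give up 8 units of m for one more unit of b.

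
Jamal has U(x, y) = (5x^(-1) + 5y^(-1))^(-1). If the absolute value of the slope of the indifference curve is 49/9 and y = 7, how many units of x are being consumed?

x = 3

For CES with ρ = -1, MRS = (y/x)^2.
Setting (7/x)^2 = 49/9 gives 7/x = 7/3 and x = 3.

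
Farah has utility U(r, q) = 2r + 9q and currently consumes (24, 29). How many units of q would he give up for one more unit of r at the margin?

MU_r = 2, MU_q = 9, so MRS = 2/9 at every bundle.
At (24, 29): MRS = 2/9.
That is, one extra unit of r is worth 2/9 units of q at the margin.

MRS = 2/9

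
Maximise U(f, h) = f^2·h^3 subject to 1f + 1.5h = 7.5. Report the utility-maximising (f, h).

MU_f = 2·f·h^3 and MU_h = 3·f^2·h^2.
MRS = MU_f/MU_h = (2/3)·h/f.
Tangency: set MRS = p_f/p_h = 1/1.5 = 2/3.
So (2/3)·h/f = 2/3, i.e. h = f.
Substitute into the budget 1·f + 1.5·h = 7.5: 2.5·f = 7.5, so f* = 3.
Then h* = 3.

f* = 3, h* = 3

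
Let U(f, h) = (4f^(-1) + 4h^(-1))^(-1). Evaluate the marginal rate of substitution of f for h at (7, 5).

For CES with ρ = -1, MRS = (h/f)^2.
At (7, 5): MRS = 25/49.
That is, one extra unit of f is worth 25/49 units of h at the margin.

MRS = 25/49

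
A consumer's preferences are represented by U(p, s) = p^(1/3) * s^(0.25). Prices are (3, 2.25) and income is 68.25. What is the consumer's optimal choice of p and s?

p* = 13, s* = 13

MU_p = 1/3·p^(-2/3)·s^(0.25) and MU_s = 0.25·p^(1/3)·s^(-0.75).
MRS = MU_p/MU_s = (4/3)·s/p.
Tangency: set MRS = p_p/p_s = 3/2.25 = 4/3.
So (4/3)·s/p = 4/3, i.e. s = p.
Substitute into the budget 3·p + 2.25·s = 68.25: 5.25·p = 68.25, so p* = 13.
Then s* = 13.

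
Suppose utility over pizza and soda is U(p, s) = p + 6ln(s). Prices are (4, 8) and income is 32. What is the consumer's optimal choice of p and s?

MU_p = 1, MU_s = 6/s.
MRS = 1 ÷ (6/s).
Tangency: set MRS = p_p/p_s = 4/8 = 0.5.
MRS depends only on s: (1/6)·s = 0.5 ⇒ s* = 0.5/(1/6) = 3.
From the budget, 4·p = 32 − 8·3 = 8, so p* = 2.

p* = 2, s* = 3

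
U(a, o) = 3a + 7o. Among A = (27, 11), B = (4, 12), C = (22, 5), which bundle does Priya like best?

Evaluate utility at each bundle:
U(A) = 158.
U(B) = 96.
U(C) = 101.
Highest utility is A, so A ≻ C ≻ B.

Bundle A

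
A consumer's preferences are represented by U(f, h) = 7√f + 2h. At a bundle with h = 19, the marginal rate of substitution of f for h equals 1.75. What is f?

MU_f = 7/(2√f), MU_h = 2.
MRS = 7/(2√f) ÷ 2.
MRS depends only on f: 1.75/√f = 1.75 ⇒ √f = 1.75/1.75 = 1 ⇒ f = 1.

f = 1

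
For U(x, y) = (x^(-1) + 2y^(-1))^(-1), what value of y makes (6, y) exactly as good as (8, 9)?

U depends on (x, y) only through S = x^(-1) + 2y^(-1), so equal utility means equal S. At (8, 9): S = 25/72.
With x = 6: 6^(-1) = 1/6, so 2y^(-1) = 25/72 − 1/6 = 13/72, i.e. y^(-1) = 13/144.
Hence y = 1/(13/144) = 144/13.
Check: U(6, 144/13) = 2.88.

y = 144/13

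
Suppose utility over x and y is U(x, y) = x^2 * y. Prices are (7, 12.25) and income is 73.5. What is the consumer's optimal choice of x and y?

x* = 7, y* = 2

MU_x = 2·x·y and MU_y = x^2.
MRS = MU_x/MU_y = (2/1)·y/x.
Tangency: set MRS = p_x/p_y = 7/12.25 = 4/7.
So (2/1)·y/x = 4/7, i.e. y = (2/7)·x.
Substitute into the budget 7·x + 12.25·y = 73.5: 10.5·x = 73.5, so x* = 7.
Then y* = (2/7)·7 = 2.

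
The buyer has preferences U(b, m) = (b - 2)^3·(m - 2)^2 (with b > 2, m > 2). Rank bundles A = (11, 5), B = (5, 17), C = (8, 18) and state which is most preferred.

Evaluate utility at each bundle:
U(A) = 6561.
U(B) = 6075.
U(C) = 55296.
Highest utility is C, so C ≻ A ≻ B.

Bundle C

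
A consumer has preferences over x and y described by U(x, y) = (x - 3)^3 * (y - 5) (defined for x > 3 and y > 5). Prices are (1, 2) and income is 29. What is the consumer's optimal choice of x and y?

MU_x = 3·(x−3)^2·(y−5), MU_y = (x−3)^3.
MRS = (3/1)·(y−5)/(x−3).
Tangency: set MRS = p_x/p_y = 1/2 = 0.5.
So (3/1)·(y − 5)/(x − 3) = 0.5, i.e. (y − 5) = (1/6)·(x − 3).
Rewrite the budget in excess-of-subsistence terms: 1·(x − 3) + 2·(y − 5) = 29 − 1·3 − 2·5 = 16.
Substituting, (4/3)·(x − 3) = 16, so x − 3 = 12 and x* = 15.
Then y − 5 = (1/6)·12 = 2, so y* = 7.

x* = 15, y* = 7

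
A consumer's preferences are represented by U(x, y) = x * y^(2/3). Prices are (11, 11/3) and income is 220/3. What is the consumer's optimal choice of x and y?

MU_x = y^(2/3) and MU_y = 2/3·x·y^(-1/3).
MRS = MU_x/MU_y = (1.5)·y/x.
Tangency: set MRS = p_x/p_y = 11/(11/3) = 3.
So (1.5)·y/x = 3, i.e. y = 2·x.
Substitute into the budget 11·x + (11/3)·y = 220/3: (55/3)·x = 220/3, so x* = 4.
Then y* = 2·4 = 8.

x* = 4, y* = 8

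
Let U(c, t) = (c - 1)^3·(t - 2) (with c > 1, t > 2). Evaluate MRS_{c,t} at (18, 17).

MRS = 45/17

MU_c = 3·(c−1)^2·(t−2), MU_t = (c−1)^3.
MRS = (3/1)·(t−2)/(c−1).
At (18, 17): MRS = 45/17.
So at (18, 17) the consumer would give up 45/17 units of t for one more unit of c.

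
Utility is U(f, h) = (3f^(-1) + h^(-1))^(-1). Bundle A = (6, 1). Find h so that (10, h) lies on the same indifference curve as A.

h = 5/6

U depends on (f, h) only through S = 3f^(-1) + h^(-1), so equal utility means equal S. At (6, 1): S = 1.5.
With f = 10: 3·10^(-1) = 0.3, so h^(-1) = 1.5 − 0.3 = 1.2.
Hence h = 1/1.2 = 5/6.
Check: U(10, 5/6) = 0.6667.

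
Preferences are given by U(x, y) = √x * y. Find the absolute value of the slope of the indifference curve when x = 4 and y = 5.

MU_x = 0.5·x^(-0.5)·y and MU_y = √x.
MRS = MU_x/MU_y = (0.5)·y/x.
At (4, 5): MRS = 0.625.
The indifference curve has slope −0.625 at this bundle.

MRS = 0.625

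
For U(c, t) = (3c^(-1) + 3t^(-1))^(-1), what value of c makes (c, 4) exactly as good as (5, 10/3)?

U depends on (c, t) only through S = 3c^(-1) + 3t^(-1), so equal utility means equal S. At (5, 10/3): S = 1.5.
With t = 4: 3·4^(-1) = 0.75, so 3c^(-1) = 1.5 − 0.75 = 0.75, i.e. c^(-1) = 0.25.
Hence c = 1/0.25 = 4.
Check: U(4, 4) = 0.6667.

c = 4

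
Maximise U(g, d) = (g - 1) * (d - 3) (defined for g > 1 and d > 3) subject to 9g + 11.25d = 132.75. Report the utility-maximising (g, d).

MU_g = (d−3), MU_d = (g−1).
MRS = (d−3)/(g−1).
Tangency: set MRS = p_g/p_d = 9/11.25 = 0.8.
So (d − 3)/(g − 1) = 0.8, i.e. (d − 3) = 0.8·(g − 1).
Rewrite the budget in excess-of-subsistence terms: 9·(g − 1) + 11.25·(d − 3) = 132.75 − 9·1 − 11.25·3 = 90.
Substituting, 18·(g − 1) = 90, so g − 1 = 5 and g* = 6.
Then d − 3 = 0.8·5 = 4, so d* = 7.

g* = 6, d* = 7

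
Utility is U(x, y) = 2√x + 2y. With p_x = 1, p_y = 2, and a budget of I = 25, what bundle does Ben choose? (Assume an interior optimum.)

MU_x = 2/(2√x), MU_y = 2.
MRS = 2/(2√x) ÷ 2.
Tangency: set MRS = p_x/p_y = 1/2 = 0.5.
MRS depends only on x: 0.5/√x = 0.5 ⇒ √x = 0.5/0.5 = 1 ⇒ x* = 1.
From the budget, 2·y = 25 − 1·1 = 24, so y* = 12.

x* = 1, y* = 12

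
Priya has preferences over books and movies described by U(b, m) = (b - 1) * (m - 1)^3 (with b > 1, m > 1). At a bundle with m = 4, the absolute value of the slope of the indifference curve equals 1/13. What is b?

MU_b = (m−1)^3, MU_m = 3·(b−1)·(m−1)^2.
MRS = (1/3)·(m−1)/(b−1).
Substitute m = 4: MRS = 1/(b − 1). Setting this equal to 1/13 gives b − 1 = 1/(1/13) = 13, so b = 14.

b = 14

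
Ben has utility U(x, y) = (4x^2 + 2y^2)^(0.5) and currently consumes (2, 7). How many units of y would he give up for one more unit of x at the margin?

MRS = 4/7

For CES with ρ = 2, MRS = (4/2)·(y/x)^(-1).
At (2, 7): MRS = 4/7.
So at (2, 7) the consumer would give up 4/7 units of y for one more unit of x.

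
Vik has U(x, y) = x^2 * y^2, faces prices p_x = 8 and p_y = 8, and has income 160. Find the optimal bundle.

x* = 10, y* = 10

MU_x = 2·x·y^2 and MU_y = 2·x^2·y.
MRS = MU_x/MU_y = y/x.
Tangency: set MRS = p_x/p_y = 8/8 = 1.
So y/x = 1, i.e. y = x.
Substitute into the budget 8·x + 8·y = 160: 16·x = 160, so x* = 10.
Then y* = 10.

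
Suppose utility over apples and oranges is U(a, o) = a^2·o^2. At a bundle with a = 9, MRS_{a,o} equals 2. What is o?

o = 18

MU_a = 2·a·o^2 and MU_o = 2·a^2·o.
MRS = MU_a/MU_o = o/a.
Substitute a = 9: MRS = o/9. Setting o/9 = 2 gives o = 2·9 = 18.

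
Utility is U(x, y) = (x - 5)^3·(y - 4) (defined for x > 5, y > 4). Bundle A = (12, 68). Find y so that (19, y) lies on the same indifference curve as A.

U(12, 68) = 21952.
Set U(19, y) = 21952 and solve.
With x = 19: (19 − 5)^3 = 2744, so (y − 4) = 21952/2744 = 8.
So y = 4 + 8 = 12.
Check: U(19, 12) = 21952.

y = 12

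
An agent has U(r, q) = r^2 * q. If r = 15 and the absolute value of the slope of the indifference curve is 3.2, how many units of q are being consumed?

q = 24

MU_r = 2·r·q and MU_q = r^2.
MRS = MU_r/MU_q = (2/1)·q/r.
Substitute r = 15: MRS = q/7.5. Setting q/7.5 = 3.2 gives q = 3.2·7.5 = 24.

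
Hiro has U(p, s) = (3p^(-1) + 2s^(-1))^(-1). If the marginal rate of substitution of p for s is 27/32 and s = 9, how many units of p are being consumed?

For CES with ρ = -1, MRS = (3/2)·(s/p)^2.
Setting (3/2)·(9/p)^2 = 27/32 gives (9/p)^2 = 9/16, so 9/p = 0.75 and p = 12.

p = 12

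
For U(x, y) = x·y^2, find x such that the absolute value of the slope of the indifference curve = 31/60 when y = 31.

x = 30

MU_x = y^2 and MU_y = 2·x·y.
MRS = MU_x/MU_y = (1/2)·y/x.
Substitute y = 31: MRS = 15.5/x. Setting 15.5/x = 31/60 gives x = 15.5/(31/60) = 30.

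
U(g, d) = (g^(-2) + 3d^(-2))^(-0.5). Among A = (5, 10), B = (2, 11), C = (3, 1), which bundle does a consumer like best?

Bundle A

Evaluate utility at each bundle:
U(A) = 3.780.
U(B) = 1.908.
U(C) = 0.567.
Highest utility is A, so A ≻ B ≻ C.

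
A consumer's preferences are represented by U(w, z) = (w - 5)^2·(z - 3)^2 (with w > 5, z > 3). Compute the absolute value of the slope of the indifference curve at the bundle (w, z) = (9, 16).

MU_w = 2·(w−5)·(z−3)^2, MU_z = 2·(w−5)^2·(z−3).
MRS = (z−3)/(w−5).
At (9, 16): MRS = 3.25.
That is, one extra unit of w is worth 3.25 units of z at the margin.

MRS = 3.25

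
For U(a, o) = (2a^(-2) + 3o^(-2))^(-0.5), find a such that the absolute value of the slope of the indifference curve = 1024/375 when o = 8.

For CES with ρ = -2, MRS = (2/3)·(o/a)^3.
Setting (2/3)·(8/a)^3 = 1024/375 gives (8/a)^3 = 512/125, so 8/a = 1.6 and a = 5.

a = 5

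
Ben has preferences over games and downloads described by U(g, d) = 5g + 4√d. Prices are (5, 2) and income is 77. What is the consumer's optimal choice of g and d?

MU_g = 5, MU_d = 4/(2√d).
MRS = 5 ÷ (4/(2√d)).
Tangency: set MRS = p_g/p_d = 5/2 = 2.5.
MRS depends only on d: 2.5·√d = 2.5 ⇒ √d = 2.5/2.5 = 1 ⇒ d* = 1.
From the budget, 5·g = 77 − 2·1 = 75, so g* = 15.

g* = 15, d* = 1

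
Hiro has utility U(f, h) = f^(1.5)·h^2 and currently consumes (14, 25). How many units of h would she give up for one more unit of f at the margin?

MRS = 75/56

MU_f = 1.5·√f·h^2 and MU_h = 2·f^(1.5)·h.
MRS = MU_f/MU_h = (0.75)·h/f.
At (14, 25): MRS = 75/56.
The indifference curve has slope −75/56 at this bundle.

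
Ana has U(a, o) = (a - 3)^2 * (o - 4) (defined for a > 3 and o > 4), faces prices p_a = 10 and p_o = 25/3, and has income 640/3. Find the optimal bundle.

MU_a = 2·(a−3)·(o−4), MU_o = (a−3)^2.
MRS = (2/1)·(o−4)/(a−3).
Tangency: set MRS = p_a/p_o = 10/(25/3) = 1.2.
So (2/1)·(o − 4)/(a − 3) = 1.2, i.e. (o − 4) = 0.6·(a − 3).
Rewrite the budget in excess-of-subsistence terms: 10·(a − 3) + (25/3)·(o − 4) = 640/3 − 10·3 − (25/3)·4 = 150.
Substituting, 15·(a − 3) = 150, so a − 3 = 10 and a* = 13.
Then o − 4 = 0.6·10 = 6, so o* = 10.

a* = 13, o* = 10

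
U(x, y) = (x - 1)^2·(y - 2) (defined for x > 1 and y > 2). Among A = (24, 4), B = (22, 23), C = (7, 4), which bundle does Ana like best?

Bundle B

Evaluate utility at each bundle:
U(A) = 1058.
U(B) = 9261.
U(C) = 72.
Highest utility is B, so B ≻ A ≻ C.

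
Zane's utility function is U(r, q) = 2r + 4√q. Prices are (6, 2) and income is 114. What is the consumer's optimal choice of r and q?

MU_r = 2, MU_q = 4/(2√q).
MRS = 2 ÷ (4/(2√q)).
Tangency: set MRS = p_r/p_q = 6/2 = 3.
MRS depends only on q: √q = 3 ⇒ √q = 3 ⇒ q* = 9.
From the budget, 6·r = 114 − 2·9 = 96, so r* = 16.

r* = 16, q* = 9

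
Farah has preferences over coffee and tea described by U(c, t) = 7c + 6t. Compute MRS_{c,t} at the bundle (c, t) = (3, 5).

MU_c = 7, MU_t = 6, so MRS = 7/6 at every bundle.
At (3, 5): MRS = 7/6.
So at (3, 5) the consumer would give up 7/6 units of t for one more unit of c.

MRS = 7/6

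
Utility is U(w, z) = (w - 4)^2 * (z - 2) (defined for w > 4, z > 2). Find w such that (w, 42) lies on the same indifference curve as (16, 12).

w = 10

U(16, 12) = 1440.
Set U(w, 42) = 1440 and solve.
With z = 42: (42 − 2) = 40, so (w − 4)^2 = 1440/40 = 36.
Taking the square root (with w > 4): w − 4 = 6, so w = 10.
Check: U(10, 42) = 1440.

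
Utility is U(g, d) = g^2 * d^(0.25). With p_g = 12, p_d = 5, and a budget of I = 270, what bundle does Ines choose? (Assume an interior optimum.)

g* = 20, d* = 6

MU_g = 2·g·d^(0.25) and MU_d = 0.25·g^2·d^(-0.75).
MRS = MU_g/MU_d = (8)·d/g.
Tangency: set MRS = p_g/p_d = 12/5 = 2.4.
So (8)·d/g = 2.4, i.e. d = 0.3·g.
Substitute into the budget 12·g + 5·d = 270: 13.5·g = 270, so g* = 20.
Then d* = 0.3·20 = 6.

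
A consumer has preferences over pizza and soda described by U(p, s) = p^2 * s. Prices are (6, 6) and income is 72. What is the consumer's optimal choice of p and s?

MU_p = 2·p·s and MU_s = p^2.
MRS = MU_p/MU_s = (2/1)·s/p.
Tangency: set MRS = p_p/p_s = 6/6 = 1.
So (2/1)·s/p = 1, i.e. s = 0.5·p.
Substitute into the budget 6·p + 6·s = 72: 9·p = 72, so p* = 8.
Then s* = 0.5·8 = 4.

p* = 8, s* = 4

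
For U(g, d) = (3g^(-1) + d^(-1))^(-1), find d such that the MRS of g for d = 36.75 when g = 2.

For CES with ρ = -1, MRS = (3/1)·(d/g)^2.
Setting (3/1)·(d/2)^2 = 36.75 gives (d/2)^2 = 12.25, so d/2 = 3.5 and d = 7.

d = 7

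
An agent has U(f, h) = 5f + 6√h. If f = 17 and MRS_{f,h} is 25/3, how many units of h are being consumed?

MU_f = 5, MU_h = 6/(2√h).
MRS = 5 ÷ (6/(2√h)).
MRS depends only on h: (5/3)·√h = 25/3 ⇒ √h = (25/3)/(5/3) = 5 ⇒ h = 25.

h = 25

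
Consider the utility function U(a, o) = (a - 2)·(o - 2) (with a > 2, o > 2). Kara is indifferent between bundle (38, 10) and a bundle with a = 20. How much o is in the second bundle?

o = 18

U(38, 10) = 288.
Set U(20, o) = 288 and solve.
With a = 20: (20 − 2) = 18, so (o − 2) = 288/18 = 16.
So o = 2 + 16 = 18.
Check: U(20, 18) = 288.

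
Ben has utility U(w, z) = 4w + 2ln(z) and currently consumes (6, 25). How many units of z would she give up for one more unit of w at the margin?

MU_w = 4, MU_z = 2/z.
MRS = 4 ÷ (2/z).
At (6, 25): MRS = 50.
The indifference curve has slope −50 at this bundle.

MRS = 50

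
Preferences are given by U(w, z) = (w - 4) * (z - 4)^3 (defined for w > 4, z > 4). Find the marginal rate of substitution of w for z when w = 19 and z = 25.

MRS = 7/15

MU_w = (z−4)^3, MU_z = 3·(w−4)·(z−4)^2.
MRS = (1/3)·(z−4)/(w−4).
At (19, 25): MRS = 7/15.
That is, one extra unit of w is worth 7/15 units of z at the margin.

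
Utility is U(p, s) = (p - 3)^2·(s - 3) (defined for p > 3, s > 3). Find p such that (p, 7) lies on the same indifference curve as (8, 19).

U(8, 19) = 400.
Set U(p, 7) = 400 and solve.
With s = 7: (7 − 3) = 4, so (p − 3)^2 = 400/4 = 100.
Taking the square root (with p > 3): p − 3 = 10, so p = 13.
Check: U(13, 7) = 400.

p = 13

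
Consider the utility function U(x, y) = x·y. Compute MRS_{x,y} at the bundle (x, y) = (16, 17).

MU_x = y and MU_y = x.
MRS = MU_x/MU_y = y/x.
At (16, 17): MRS = 17/16.
So at (16, 17) the consumer would give up 17/16 units of y for one more unit of x.

MRS = 17/16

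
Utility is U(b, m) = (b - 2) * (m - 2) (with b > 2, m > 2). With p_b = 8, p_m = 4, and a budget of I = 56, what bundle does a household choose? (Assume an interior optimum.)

MU_b = (m−2), MU_m = (b−2).
MRS = (m−2)/(b−2).
Tangency: set MRS = p_b/p_m = 8/4 = 2.
So (m − 2)/(b − 2) = 2, i.e. (m − 2) = 2·(b − 2).
Rewrite the budget in excess-of-subsistence terms: 8·(b − 2) + 4·(m − 2) = 56 − 8·2 − 4·2 = 32.
Substituting, 16·(b − 2) = 32, so b − 2 = 2 and b* = 4.
Then m − 2 = 2·2 = 4, so m* = 6.

b* = 4, m* = 6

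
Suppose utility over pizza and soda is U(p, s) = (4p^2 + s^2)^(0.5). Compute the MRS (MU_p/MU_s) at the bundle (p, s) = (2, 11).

MRS = 8/11

For CES with ρ = 2, MRS = (4/1)·(s/p)^(-1).
At (2, 11): MRS = 8/11.
So at (2, 11) the consumer would give up 8/11 units of s for one more unit of p.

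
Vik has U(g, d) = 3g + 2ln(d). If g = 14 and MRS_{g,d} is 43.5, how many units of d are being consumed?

d = 29

MU_g = 3, MU_d = 2/d.
MRS = 3 ÷ (2/d).
MRS depends only on d: 1.5·d = 43.5 ⇒ d = 43.5/1.5 = 29.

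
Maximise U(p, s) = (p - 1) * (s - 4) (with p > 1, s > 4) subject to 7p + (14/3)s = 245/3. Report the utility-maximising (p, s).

p* = 5, s* = 10

MU_p = (s−4), MU_s = (p−1).
MRS = (s−4)/(p−1).
Tangency: set MRS = p_p/p_s = 7/(14/3) = 1.5.
So (s − 4)/(p − 1) = 1.5, i.e. (s − 4) = 1.5·(p − 1).
Rewrite the budget in excess-of-subsistence terms: 7·(p − 1) + (14/3)·(s − 4) = 245/3 − 7·1 − (14/3)·4 = 56.
Substituting, 14·(p − 1) = 56, so p − 1 = 4 and p* = 5.
Then s − 4 = 1.5·4 = 6, so s* = 10.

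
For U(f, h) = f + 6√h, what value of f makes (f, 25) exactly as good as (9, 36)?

U(9, 36) = 45.
Set U(f, 25) = 45 and solve.
With h = 25: √25 = 5, so f = 45 − 6·5 = 15.
Check: U(15, 25) = 45.

f = 15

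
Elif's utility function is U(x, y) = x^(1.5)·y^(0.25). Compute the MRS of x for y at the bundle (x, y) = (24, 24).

MRS = 6

MU_x = 1.5·√x·y^(0.25) and MU_y = 0.25·x^(1.5)·y^(-0.75).
MRS = MU_x/MU_y = (6)·y/x.
At (24, 24): MRS = 6.
That is, one extra unit of x is worth 6 units of y at the margin.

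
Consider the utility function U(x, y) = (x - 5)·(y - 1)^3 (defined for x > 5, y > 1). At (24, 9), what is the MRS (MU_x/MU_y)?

MRS = 8/57

MU_x = (y−1)^3, MU_y = 3·(x−5)·(y−1)^2.
MRS = (1/3)·(y−1)/(x−5).
At (24, 9): MRS = 8/57.
That is, one extra unit of x is worth 8/57 units of y at the margin.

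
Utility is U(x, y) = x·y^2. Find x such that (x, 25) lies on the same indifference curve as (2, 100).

U(2, 100) = 20000.
Set U(x, 25) = 20000 and solve.
With y = 25: 25^2 = 625, so x = 20000/625 = 32.
Check: U(32, 25) = 20000.

x = 32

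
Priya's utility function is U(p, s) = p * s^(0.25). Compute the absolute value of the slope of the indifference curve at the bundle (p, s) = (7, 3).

MU_p = s^(0.25) and MU_s = 0.25·p·s^(-0.75).
MRS = MU_p/MU_s = (4)·s/p.
At (7, 3): MRS = 12/7.
The indifference curve has slope −12/7 at this bundle.

MRS = 12/7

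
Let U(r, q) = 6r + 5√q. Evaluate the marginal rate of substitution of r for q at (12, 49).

MRS = 16.8

MU_r = 6, MU_q = 5/(2√q).
MRS = 6 ÷ (5/(2√q)).
At (12, 49): MRS = 16.8.
That is, one extra unit of r is worth 16.8 units of q at the margin.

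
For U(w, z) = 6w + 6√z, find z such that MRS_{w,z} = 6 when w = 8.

MU_w = 6, MU_z = 6/(2√z).
MRS = 6 ÷ (6/(2√z)).
MRS depends only on z: 2·√z = 6 ⇒ √z = 6/2 = 3 ⇒ z = 9.

z = 9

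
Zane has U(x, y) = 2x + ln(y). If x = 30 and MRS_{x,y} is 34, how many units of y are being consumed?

y = 17

MU_x = 2, MU_y = 1/y.
MRS = 2 ÷ (1/y).
MRS depends only on y: 2·y = 34 ⇒ y = 34/2 = 17.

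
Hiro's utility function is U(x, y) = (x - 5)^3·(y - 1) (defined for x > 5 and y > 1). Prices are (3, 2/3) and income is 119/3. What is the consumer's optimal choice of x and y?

x* = 11, y* = 10

MU_x = 3·(x−5)^2·(y−1), MU_y = (x−5)^3.
MRS = (3/1)·(y−1)/(x−5).
Tangency: set MRS = p_x/p_y = 3/(2/3) = 4.5.
So (3/1)·(y − 1)/(x − 5) = 4.5, i.e. (y − 1) = 1.5·(x − 5).
Rewrite the budget in excess-of-subsistence terms: 3·(x − 5) + (2/3)·(y − 1) = 119/3 − 3·5 − (2/3)·1 = 24.
Substituting, 4·(x − 5) = 24, so x − 5 = 6 and x* = 11.
Then y − 1 = 1.5·6 = 9, so y* = 10.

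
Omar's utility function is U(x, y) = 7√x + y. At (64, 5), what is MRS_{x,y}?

MU_x = 7/(2√x), MU_y = 1.
MRS = 7/(2√x) ÷ 1.
At (64, 5): MRS = 7/16.
The indifference curve has slope −7/16 at this bundle.

MRS = 7/16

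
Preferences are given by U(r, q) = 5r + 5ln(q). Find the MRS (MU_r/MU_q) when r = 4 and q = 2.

MU_r = 5, MU_q = 5/q.
MRS = 5 ÷ (5/q).
At (4, 2): MRS = 2.
So at (4, 2) the consumer would give up 2 units of q for one more unit of r.

MRS = 2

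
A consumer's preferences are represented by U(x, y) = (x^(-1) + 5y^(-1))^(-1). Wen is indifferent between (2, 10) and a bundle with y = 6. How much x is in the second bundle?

U depends on (x, y) only through S = x^(-1) + 5y^(-1), so equal utility means equal S. At (2, 10): S = 1.
With y = 6: 5·6^(-1) = 5/6, so x^(-1) = 1 − 5/6 = 1/6.
Hence x = 1/(1/6) = 6.
Check: U(6, 6) = 1.

x = 6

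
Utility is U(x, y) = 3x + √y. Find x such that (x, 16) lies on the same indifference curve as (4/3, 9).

U(4/3, 9) = 7.
Set U(x, 16) = 7 and solve.
With y = 16: √16 = 4, so 3x = 7 − 4 = 3 and x = 1.
Check: U(1, 16) = 7.

x = 1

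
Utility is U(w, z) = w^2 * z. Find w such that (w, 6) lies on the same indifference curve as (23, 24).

U(23, 24) = 12696.
Set U(w, 6) = 12696 and solve.
With z = 6: w^2 = 12696/6 = 2116; taking the square root, w = 46.
Check: U(46, 6) = 12696.

w = 46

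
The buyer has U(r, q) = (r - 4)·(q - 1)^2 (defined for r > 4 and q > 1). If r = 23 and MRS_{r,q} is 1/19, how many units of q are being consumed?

q = 3

MU_r = (q−1)^2, MU_q = 2·(r−4)·(q−1).
MRS = (1/2)·(q−1)/(r−4).
Substitute r = 23: MRS = (q − 1)/38. Setting this equal to 1/19 gives q − 1 = (1/19)·38 = 2, so q = 3.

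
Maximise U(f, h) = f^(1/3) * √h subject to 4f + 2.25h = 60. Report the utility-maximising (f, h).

f* = 6, h* = 16

MU_f = 1/3·f^(-2/3)·√h and MU_h = 0.5·f^(1/3)·h^(-0.5).
MRS = MU_f/MU_h = (2/3)·h/f.
Tangency: set MRS = p_f/p_h = 4/2.25 = 16/9.
So (2/3)·h/f = 16/9, i.e. h = (8/3)·f.
Substitute into the budget 4·f + 2.25·h = 60: 10·f = 60, so f* = 6.
Then h* = (8/3)·6 = 16.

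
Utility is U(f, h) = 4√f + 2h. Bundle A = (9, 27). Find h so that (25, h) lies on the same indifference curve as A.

h = 23

U(9, 27) = 66.
Set U(25, h) = 66 and solve.
With f = 25: √25 = 5, so 2h = 66 − 4·5 = 46 and h = 23.
Check: U(25, 23) = 66.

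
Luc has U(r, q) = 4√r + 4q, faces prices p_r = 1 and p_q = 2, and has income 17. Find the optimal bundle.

r* = 1, q* = 8

MU_r = 4/(2√r), MU_q = 4.
MRS = 4/(2√r) ÷ 4.
Tangency: set MRS = p_r/p_q = 1/2 = 0.5.
MRS depends only on r: 0.5/√r = 0.5 ⇒ √r = 0.5/0.5 = 1 ⇒ r* = 1.
From the budget, 2·q = 17 − 1·1 = 16, so q* = 8.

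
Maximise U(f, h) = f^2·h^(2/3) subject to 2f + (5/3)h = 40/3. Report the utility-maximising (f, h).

f* = 5, h* = 2

MU_f = 2·f·h^(2/3) and MU_h = 2/3·f^2·h^(-1/3).
MRS = MU_f/MU_h = (3)·h/f.
Tangency: set MRS = p_f/p_h = 2/(5/3) = 1.2.
So (3)·h/f = 1.2, i.e. h = 0.4·f.
Substitute into the budget 2·f + (5/3)·h = 40/3: (8/3)·f = 40/3, so f* = 5.
Then h* = 0.4·5 = 2.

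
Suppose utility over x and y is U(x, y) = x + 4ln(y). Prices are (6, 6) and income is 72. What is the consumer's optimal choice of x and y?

MU_x = 1, MU_y = 4/y.
MRS = 1 ÷ (4/y).
Tangency: set MRS = p_x/p_y = 6/6 = 1.
MRS depends only on y: 0.25·y = 1 ⇒ y* = 1/0.25 = 4.
From the budget, 6·x = 72 − 6·4 = 48, so x* = 8.

x* = 8, y* = 4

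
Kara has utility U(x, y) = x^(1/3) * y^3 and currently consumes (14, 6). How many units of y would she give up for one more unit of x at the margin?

MRS = 1/21

MU_x = 1/3·x^(-2/3)·y^3 and MU_y = 3·x^(1/3)·y^2.
MRS = MU_x/MU_y = (1/9)·y/x.
At (14, 6): MRS = 1/21.
That is, one extra unit of x is worth 1/21 units of y at the margin.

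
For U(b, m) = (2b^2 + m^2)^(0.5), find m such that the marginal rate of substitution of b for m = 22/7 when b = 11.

m = 7

For CES with ρ = 2, MRS = (2/1)·(m/b)^(-1).
Setting (2/1)·(m/11)^(-1) = 22/7 gives (m/11)^(-1) = 11/7, so m/11 = 7/11 and m = 7.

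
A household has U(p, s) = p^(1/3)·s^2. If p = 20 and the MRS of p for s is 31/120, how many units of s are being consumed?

s = 31

MU_p = 1/3·p^(-2/3)·s^2 and MU_s = 2·p^(1/3)·s.
MRS = MU_p/MU_s = (1/6)·s/p.
Substitute p = 20: MRS = s/120. Setting s/120 = 31/120 gives s = (31/120)·120 = 31.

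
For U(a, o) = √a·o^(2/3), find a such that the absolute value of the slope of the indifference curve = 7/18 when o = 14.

a = 27

MU_a = 0.5·a^(-0.5)·o^(2/3) and MU_o = 2/3·√a·o^(-1/3).
MRS = MU_a/MU_o = (0.75)·o/a.
Substitute o = 14: MRS = 10.5/a. Setting 10.5/a = 7/18 gives a = 10.5/(7/18) = 27.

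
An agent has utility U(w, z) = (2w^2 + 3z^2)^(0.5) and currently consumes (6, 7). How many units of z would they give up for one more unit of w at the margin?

For CES with ρ = 2, MRS = (2/3)·(z/w)^(-1).
At (6, 7): MRS = 4/7.
So at (6, 7) the consumer would give up 4/7 units of z for one more unit of w.

MRS = 4/7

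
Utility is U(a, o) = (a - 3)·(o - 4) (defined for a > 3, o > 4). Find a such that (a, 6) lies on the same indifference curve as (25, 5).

U(25, 5) = 22.
Set U(a, 6) = 22 and solve.
With o = 6: (6 − 4) = 2, so (a − 3) = 22/2 = 11.
So a = 3 + 11 = 14.
Check: U(14, 6) = 22.

a = 14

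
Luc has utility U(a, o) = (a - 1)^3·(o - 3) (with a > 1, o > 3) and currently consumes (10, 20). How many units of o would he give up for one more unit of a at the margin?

MRS = 17/3

MU_a = 3·(a−1)^2·(o−3), MU_o = (a−1)^3.
MRS = (3/1)·(o−3)/(a−1).
At (10, 20): MRS = 17/3.
So at (10, 20) the consumer would give up 17/3 units of o for one more unit of a.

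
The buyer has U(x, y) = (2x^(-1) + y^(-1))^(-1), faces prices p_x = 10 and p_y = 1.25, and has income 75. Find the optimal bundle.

For CES with ρ = -1, MRS = (2/1)·(y/x)^2.
Tangency: set MRS = p_x/p_y = 10/1.25 = 8.
So (y/x)^2 = 4; taking the square root, y/x = 2, i.e. y = 2·x.
Substitute into the budget 10·x + 1.25·y = 75: 12.5·x = 75, so x* = 6 and y* = 2·6 = 12.

x* = 6, y* = 12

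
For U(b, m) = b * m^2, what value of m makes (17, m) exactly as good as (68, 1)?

m = 2

U(68, 1) = 68.
Set U(17, m) = 68 and solve.
With b = 17: m^2 = 68/17 = 4; taking the square root, m = 2.
Check: U(17, 2) = 68.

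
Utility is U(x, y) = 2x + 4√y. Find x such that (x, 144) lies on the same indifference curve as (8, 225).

x = 14

U(8, 225) = 76.
Set U(x, 144) = 76 and solve.
With y = 144: √144 = 12, so 2x = 76 − 4·12 = 28 and x = 14.
Check: U(14, 144) = 76.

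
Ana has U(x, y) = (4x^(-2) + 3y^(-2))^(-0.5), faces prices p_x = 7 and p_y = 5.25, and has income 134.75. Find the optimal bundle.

x* = 11, y* = 11

For CES with ρ = -2, MRS = (4/3)·(y/x)^3.
Tangency: set MRS = p_x/p_y = 7/5.25 = 4/3.
So (y/x)^3 = 1; taking the cube root, y/x = 1, i.e. y = x.
Substitute into the budget 7·x + 5.25·y = 134.75: 12.25·x = 134.75, so x* = 11 and y* = 11.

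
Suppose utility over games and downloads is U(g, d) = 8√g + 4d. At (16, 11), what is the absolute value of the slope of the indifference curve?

MRS = 0.25

MU_g = 8/(2√g), MU_d = 4.
MRS = 8/(2√g) ÷ 4.
At (16, 11): MRS = 0.25.
So at (16, 11) the consumer would give up 0.25 units of d for one more unit of g.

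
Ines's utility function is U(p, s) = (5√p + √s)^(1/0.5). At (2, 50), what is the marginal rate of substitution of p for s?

For CES with ρ = 0.5, MRS = (5/1)·√(s/p).
At (2, 50): MRS = 25.
The indifference curve has slope −25 at this bundle.

MRS = 25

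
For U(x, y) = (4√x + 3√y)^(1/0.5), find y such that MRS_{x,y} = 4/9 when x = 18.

For CES with ρ = 0.5, MRS = (4/3)·√(y/x).
Setting (4/3)·√(y/18) = 4/9 gives √(y/18) = 1/3, so y/18 = 1/9 and y = 2.

y = 2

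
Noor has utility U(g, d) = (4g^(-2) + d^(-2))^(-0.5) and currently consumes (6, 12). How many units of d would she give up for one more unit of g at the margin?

For CES with ρ = -2, MRS = (4/1)·(d/g)^3.
At (6, 12): MRS = 32.
The indifference curve has slope −32 at this bundle.

MRS = 32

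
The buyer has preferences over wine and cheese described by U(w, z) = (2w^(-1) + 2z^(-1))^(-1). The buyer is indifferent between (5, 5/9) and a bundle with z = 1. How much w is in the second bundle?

w = 1

U depends on (w, z) only through S = 2w^(-1) + 2z^(-1), so equal utility means equal S. At (5, 5/9): S = 4.
With z = 1: 2·1^(-1) = 2, so 2w^(-1) = 4 − 2 = 2, i.e. w^(-1) = 1.
Hence w = 1/1 = 1.
Check: U(1, 1) = 0.25.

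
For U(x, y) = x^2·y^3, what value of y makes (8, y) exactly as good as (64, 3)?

U(64, 3) = 110592.
Set U(8, y) = 110592 and solve.
With x = 8: 8^2 = 64, so y^3 = 110592/64 = 1728; taking the cube root, y = 12.
Check: U(8, 12) = 110592.

y = 12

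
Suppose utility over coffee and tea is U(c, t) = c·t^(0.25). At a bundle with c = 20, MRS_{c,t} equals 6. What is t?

MU_c = t^(0.25) and MU_t = 0.25·c·t^(-0.75).
MRS = MU_c/MU_t = (4)·t/c.
Substitute c = 20: MRS = t/5. Setting t/5 = 6 gives t = 6·5 = 30.

t = 30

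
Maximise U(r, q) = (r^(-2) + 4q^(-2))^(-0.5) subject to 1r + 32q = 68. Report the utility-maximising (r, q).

r* = 4, q* = 2

For CES with ρ = -2, MRS = (1/4)·(q/r)^3.
Tangency: set MRS = p_r/p_q = 1/32.
So (q/r)^3 = 0.125; taking the cube root, q/r = 0.5, i.e. q = 0.5·r.
Substitute into the budget 1·r + 32·q = 68: 17·r = 68, so r* = 4 and q* = 0.5·4 = 2.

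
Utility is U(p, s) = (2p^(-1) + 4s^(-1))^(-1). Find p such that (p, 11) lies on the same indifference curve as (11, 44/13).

p = 2

U depends on (p, s) only through S = 2p^(-1) + 4s^(-1), so equal utility means equal S. At (11, 44/13): S = 15/11.
With s = 11: 4·11^(-1) = 4/11, so 2p^(-1) = 15/11 − 4/11 = 1, i.e. p^(-1) = 0.5.
Hence p = 1/0.5 = 2.
Check: U(2, 11) = 0.7333.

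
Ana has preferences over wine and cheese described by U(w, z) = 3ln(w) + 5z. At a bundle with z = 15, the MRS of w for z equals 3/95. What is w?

w = 19

MU_w = 3/w, MU_z = 5.
MRS = 3/w ÷ 5.
MRS depends only on w: 0.6/w = 3/95 ⇒ w = 0.6/(3/95) = 19.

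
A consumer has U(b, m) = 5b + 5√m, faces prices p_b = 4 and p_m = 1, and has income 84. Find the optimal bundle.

b* = 20, m* = 4

MU_b = 5, MU_m = 5/(2√m).
MRS = 5 ÷ (5/(2√m)).
Tangency: set MRS = p_b/p_m = 4/1 = 4.
MRS depends only on m: 2·√m = 4 ⇒ √m = 4/2 = 2 ⇒ m* = 4.
From the budget, 4·b = 84 − 1·4 = 80, so b* = 20.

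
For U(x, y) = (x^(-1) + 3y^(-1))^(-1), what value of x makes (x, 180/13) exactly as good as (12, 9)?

U depends on (x, y) only through S = x^(-1) + 3y^(-1), so equal utility means equal S. At (12, 9): S = 5/12.
With y = 180/13: 3·(180/13)^(-1) = 13/60, so x^(-1) = 5/12 − 13/60 = 0.2.
Hence x = 1/0.2 = 5.
Check: U(5, 180/13) = 2.4.

x = 5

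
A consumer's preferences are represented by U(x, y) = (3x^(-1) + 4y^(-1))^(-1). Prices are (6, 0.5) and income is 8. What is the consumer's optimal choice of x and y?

For CES with ρ = -1, MRS = (3/4)·(y/x)^2.
Tangency: set MRS = p_x/p_y = 6/0.5 = 12.
So (y/x)^2 = 16; taking the square root, y/x = 4, i.e. y = 4·x.
Substitute into the budget 6·x + 0.5·y = 8: 8·x = 8, so x* = 1 and y* = 4·1 = 4.

x* = 1, y* = 4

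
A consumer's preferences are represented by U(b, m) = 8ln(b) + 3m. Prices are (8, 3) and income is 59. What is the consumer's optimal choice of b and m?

b* = 1, m* = 17

MU_b = 8/b, MU_m = 3.
MRS = 8/b ÷ 3.
Tangency: set MRS = p_b/p_m = 8/3.
MRS depends only on b: (8/3)/b = 8/3 ⇒ b* = (8/3)/(8/3) = 1.
From the budget, 3·m = 59 − 8·1 = 51, so m* = 17.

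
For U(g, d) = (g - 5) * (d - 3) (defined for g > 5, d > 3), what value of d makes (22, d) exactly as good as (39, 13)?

d = 23

U(39, 13) = 340.
Set U(22, d) = 340 and solve.
With g = 22: (22 − 5) = 17, so (d − 3) = 340/17 = 20.
So d = 3 + 20 = 23.
Check: U(22, 23) = 340.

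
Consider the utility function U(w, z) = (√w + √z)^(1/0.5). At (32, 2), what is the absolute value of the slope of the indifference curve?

MRS = 0.25

For CES with ρ = 0.5, MRS = √(z/w).
At (32, 2): MRS = 0.25.
That is, one extra unit of w is worth 0.25 units of z at the margin.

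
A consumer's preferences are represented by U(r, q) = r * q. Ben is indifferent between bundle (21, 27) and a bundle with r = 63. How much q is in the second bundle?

U(21, 27) = 567.
Set U(63, q) = 567 and solve.
With r = 63: q = 567/63 = 9.
Check: U(63, 9) = 567.

q = 9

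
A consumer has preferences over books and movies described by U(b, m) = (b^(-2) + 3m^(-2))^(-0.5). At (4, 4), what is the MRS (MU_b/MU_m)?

MRS = 1/3

For CES with ρ = -2, MRS = (1/3)·(m/b)^3.
At (4, 4): MRS = 1/3.
That is, one extra unit of b is worth 1/3 units of m at the margin.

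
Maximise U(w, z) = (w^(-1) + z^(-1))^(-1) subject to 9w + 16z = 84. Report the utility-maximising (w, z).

w* = 4, z* = 3

For CES with ρ = -1, MRS = (z/w)^2.
Tangency: set MRS = p_w/p_z = 9/16.
So (z/w)^2 = 9/16; taking the square root, z/w = 0.75, i.e. z = 0.75·w.
Substitute into the budget 9·w + 16·z = 84: 21·w = 84, so w* = 4 and z* = 0.75·4 = 3.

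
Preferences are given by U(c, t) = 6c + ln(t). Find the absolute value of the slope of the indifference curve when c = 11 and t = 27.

MRS = 162

MU_c = 6, MU_t = 1/t.
MRS = 6 ÷ (1/t).
At (11, 27): MRS = 162.
The indifference curve has slope −162 at this bundle.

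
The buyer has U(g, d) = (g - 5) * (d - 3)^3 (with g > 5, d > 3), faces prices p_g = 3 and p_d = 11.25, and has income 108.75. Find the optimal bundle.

MU_g = (d−3)^3, MU_d = 3·(g−5)·(d−3)^2.
MRS = (1/3)·(d−3)/(g−5).
Tangency: set MRS = p_g/p_d = 3/11.25 = 4/15.
So (1/3)·(d − 3)/(g − 5) = 4/15, i.e. (d − 3) = 0.8·(g − 5).
Rewrite the budget in excess-of-subsistence terms: 3·(g − 5) + 11.25·(d − 3) = 108.75 − 3·5 − 11.25·3 = 60.
Substituting, 12·(g − 5) = 60, so g − 5 = 5 and g* = 10.
Then d − 3 = 0.8·5 = 4, so d* = 7.

g* = 10, d* = 7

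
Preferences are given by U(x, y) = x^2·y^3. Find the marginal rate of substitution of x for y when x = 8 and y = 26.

MU_x = 2·x·y^3 and MU_y = 3·x^2·y^2.
MRS = MU_x/MU_y = (2/3)·y/x.
At (8, 26): MRS = 13/6.
So at (8, 26) the consumer would give up 13/6 units of y for one more unit of x.

MRS = 13/6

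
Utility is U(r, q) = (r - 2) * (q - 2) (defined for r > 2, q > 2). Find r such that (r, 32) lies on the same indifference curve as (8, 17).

r = 5

U(8, 17) = 90.
Set U(r, 32) = 90 and solve.
With q = 32: (32 − 2) = 30, so (r − 2) = 90/30 = 3.
So r = 2 + 3 = 5.
Check: U(5, 32) = 90.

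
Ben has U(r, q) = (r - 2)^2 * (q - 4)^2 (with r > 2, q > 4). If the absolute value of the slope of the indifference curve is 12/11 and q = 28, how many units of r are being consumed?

r = 24

MU_r = 2·(r−2)·(q−4)^2, MU_q = 2·(r−2)^2·(q−4).
MRS = (q−4)/(r−2).
Substitute q = 28: MRS = 24/(r − 2). Setting this equal to 12/11 gives r − 2 = 24/(12/11) = 22, so r = 24.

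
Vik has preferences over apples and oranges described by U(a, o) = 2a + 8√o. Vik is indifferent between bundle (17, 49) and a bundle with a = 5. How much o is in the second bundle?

o = 100

U(17, 49) = 90.
Set U(5, o) = 90 and solve.
With a = 5: 8√o = 90 − 2·5 = 80, so √o = 10 and o = 100.
Check: U(5, 100) = 90.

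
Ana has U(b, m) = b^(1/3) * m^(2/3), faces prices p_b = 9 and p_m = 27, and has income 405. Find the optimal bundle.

MU_b = 1/3·b^(-2/3)·m^(2/3) and MU_m = 2/3·b^(1/3)·m^(-1/3).
MRS = MU_b/MU_m = (0.5)·m/b.
Tangency: set MRS = p_b/p_m = 9/27 = 1/3.
So (0.5)·m/b = 1/3, i.e. m = (2/3)·b.
Substitute into the budget 9·b + 27·m = 405: 27·b = 405, so b* = 15.
Then m* = (2/3)·15 = 10.

b* = 15, m* = 10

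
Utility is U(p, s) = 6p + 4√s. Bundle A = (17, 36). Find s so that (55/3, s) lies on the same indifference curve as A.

s = 16

U(17, 36) = 126.
Set U(55/3, s) = 126 and solve.
With p = 55/3: 4√s = 126 − 6·55/3 = 16, so √s = 4 and s = 16.
Check: U(55/3, 16) = 126.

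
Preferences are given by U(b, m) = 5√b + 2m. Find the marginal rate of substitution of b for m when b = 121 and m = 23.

MRS = 5/44

MU_b = 5/(2√b), MU_m = 2.
MRS = 5/(2√b) ÷ 2.
At (121, 23): MRS = 5/44.
So at (121, 23) the consumer would give up 5/44 units of m for one more unit of b.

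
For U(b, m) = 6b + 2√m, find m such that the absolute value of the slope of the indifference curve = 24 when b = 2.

m = 16

MU_b = 6, MU_m = 2/(2√m).
MRS = 6 ÷ (2/(2√m)).
MRS depends only on m: 6·√m = 24 ⇒ √m = 24/6 = 4 ⇒ m = 16.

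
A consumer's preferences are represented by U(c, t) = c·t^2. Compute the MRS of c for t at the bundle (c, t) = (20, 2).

MU_c = t^2 and MU_t = 2·c·t.
MRS = MU_c/MU_t = (1/2)·t/c.
At (20, 2): MRS = 0.05.
The indifference curve has slope −0.05 at this bundle.

MRS = 0.05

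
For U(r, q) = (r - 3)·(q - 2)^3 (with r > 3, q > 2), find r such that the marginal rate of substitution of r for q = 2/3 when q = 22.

r = 13

MU_r = (q−2)^3, MU_q = 3·(r−3)·(q−2)^2.
MRS = (1/3)·(q−2)/(r−3).
Substitute q = 22: MRS = (20/3)/(r − 3). Setting this equal to 2/3 gives r − 3 = (20/3)/(2/3) = 10, so r = 13.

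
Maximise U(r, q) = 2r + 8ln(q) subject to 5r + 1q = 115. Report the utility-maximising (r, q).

MU_r = 2, MU_q = 8/q.
MRS = 2 ÷ (8/q).
Tangency: set MRS = p_r/p_q = 5/1 = 5.
MRS depends only on q: 0.25·q = 5 ⇒ q* = 5/0.25 = 20.
From the budget, 5·r = 115 − 1·20 = 95, so r* = 19.

r* = 19, q* = 20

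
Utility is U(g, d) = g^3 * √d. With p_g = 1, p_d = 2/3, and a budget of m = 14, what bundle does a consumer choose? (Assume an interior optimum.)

g* = 12, d* = 3

MU_g = 3·g^2·√d and MU_d = 0.5·g^3·d^(-0.5).
MRS = MU_g/MU_d = (6)·d/g.
Tangency: set MRS = p_g/p_d = 1/(2/3) = 1.5.
So (6)·d/g = 1.5, i.e. d = 0.25·g.
Substitute into the budget 1·g + (2/3)·d = 14: (7/6)·g = 14, so g* = 12.
Then d* = 0.25·12 = 3.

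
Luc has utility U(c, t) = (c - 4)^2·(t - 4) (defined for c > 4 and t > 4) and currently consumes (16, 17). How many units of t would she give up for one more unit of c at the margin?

MU_c = 2·(c−4)·(t−4), MU_t = (c−4)^2.
MRS = (2/1)·(t−4)/(c−4).
At (16, 17): MRS = 13/6.
The indifference curve has slope −13/6 at this bundle.

MRS = 13/6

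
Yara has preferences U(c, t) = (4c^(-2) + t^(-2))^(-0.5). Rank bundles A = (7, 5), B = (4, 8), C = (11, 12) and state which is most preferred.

Bundle C

Evaluate utility at each bundle:
U(A) = 2.867.
U(B) = 1.940.
U(C) = 5.000.
Highest utility is C, so C ≻ A ≻ B.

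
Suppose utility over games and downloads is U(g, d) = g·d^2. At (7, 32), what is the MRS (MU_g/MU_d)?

MRS = 16/7

MU_g = d^2 and MU_d = 2·g·d.
MRS = MU_g/MU_d = (1/2)·d/g.
At (7, 32): MRS = 16/7.
So at (7, 32) the consumer would give up 16/7 units of d for one more unit of g.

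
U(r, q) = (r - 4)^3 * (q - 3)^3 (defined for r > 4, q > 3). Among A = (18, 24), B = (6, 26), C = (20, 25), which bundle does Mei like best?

Bundle C

Evaluate utility at each bundle:
U(A) = 25412184.
U(B) = 97336.
U(C) = 43614208.
Highest utility is C, so C ≻ A ≻ B.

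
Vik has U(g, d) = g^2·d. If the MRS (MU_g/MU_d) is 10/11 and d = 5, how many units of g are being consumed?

MU_g = 2·g·d and MU_d = g^2.
MRS = MU_g/MU_d = (2/1)·d/g.
Substitute d = 5: MRS = 10/g. Setting 10/g = 10/11 gives g = 10/(10/11) = 11.

g = 11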